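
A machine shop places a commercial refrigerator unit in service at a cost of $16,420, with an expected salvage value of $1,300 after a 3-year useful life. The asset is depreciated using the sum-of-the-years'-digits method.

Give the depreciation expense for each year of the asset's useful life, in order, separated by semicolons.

$7,560; $5,040; $2,520

Depreciable base = $16,420 − $1,300 = $15,120.
Sum of the years' digits = 3+2+1 = 6.
Year 1: $15,120 × 3/6 = $7,560. Book value $8,860.
Year 2: $15,120 × 2/6 = $5,040. Book value $3,820.
Year 3: $15,120 × 1/6 = $2,520. Book value $1,300.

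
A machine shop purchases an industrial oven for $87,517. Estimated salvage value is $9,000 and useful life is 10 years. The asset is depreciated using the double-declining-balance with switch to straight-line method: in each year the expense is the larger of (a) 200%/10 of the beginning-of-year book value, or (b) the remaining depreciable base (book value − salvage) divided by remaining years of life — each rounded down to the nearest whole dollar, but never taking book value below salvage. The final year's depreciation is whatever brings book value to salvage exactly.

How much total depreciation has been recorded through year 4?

Depreciable base = $87,517 − $9,000 = $78,517.
Year 1: DB = ⌊$87,517 × 200%/10⌋ = $17,503; SL = ⌊$78,517/10⌋ = $7,851 → take DB $17,503. Book value $70,014.
Year 2: DB = ⌊$70,014 × 200%/10⌋ = $14,002; SL = ⌊$61,014/9⌋ = $6,779 → take DB $14,002. Book value $56,012.
Year 3: DB = ⌊$56,012 × 200%/10⌋ = $11,202; SL = ⌊$47,012/8⌋ = $5,876 → take DB $11,202. Book value $44,810.
Year 4: DB = ⌊$44,810 × 200%/10⌋ = $8,962; SL = ⌊$35,810/7⌋ = $5,115 → take DB $8,962. Book value $35,848.
Accumulated through year 4 = $87,517 − $35,848 = $51,669.

$51,669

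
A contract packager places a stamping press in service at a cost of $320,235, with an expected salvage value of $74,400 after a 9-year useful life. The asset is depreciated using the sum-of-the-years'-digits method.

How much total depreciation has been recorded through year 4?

$163,890

Depreciable base = $320,235 − $74,400 = $245,835.
Sum of the years' digits = 9+8+7+6+5+4+3+2+1 = 45.
Year 1: $245,835 × 9/45 = $49,167. Book value $271,068.
Year 2: $245,835 × 8/45 = $43,704. Book value $227,364.
Year 3: $245,835 × 7/45 = $38,241. Book value $189,123.
Year 4: $245,835 × 6/45 = $32,778. Book value $156,345.
Accumulated through year 4 = $320,235 − $156,345 = $163,890.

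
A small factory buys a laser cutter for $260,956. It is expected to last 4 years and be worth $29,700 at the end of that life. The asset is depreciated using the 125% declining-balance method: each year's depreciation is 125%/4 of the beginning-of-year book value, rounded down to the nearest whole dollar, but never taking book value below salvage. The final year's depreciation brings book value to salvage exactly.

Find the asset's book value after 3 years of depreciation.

Depreciable base = $260,956 − $29,700 = $231,256.
Year 1: ⌊$260,956 × 125%/4⌋ = $81,548. Book value $179,408.
Year 2: ⌊$179,408 × 125%/4⌋ = $56,065. Book value $123,343.
Year 3: ⌊$123,343 × 125%/4⌋ = $38,544. Book value $84,799.

$84,799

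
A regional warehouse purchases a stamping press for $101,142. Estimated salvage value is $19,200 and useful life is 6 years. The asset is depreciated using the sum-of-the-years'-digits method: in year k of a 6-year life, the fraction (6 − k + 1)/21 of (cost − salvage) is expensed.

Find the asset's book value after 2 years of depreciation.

$58,220

Depreciable base = $101,142 − $19,200 = $81,942.
Sum of the years' digits = 6+5+4+3+2+1 = 21.
Year 1: $81,942 × 6/21 = $23,412. Book value $77,730.
Year 2: $81,942 × 5/21 = $19,510. Book value $58,220.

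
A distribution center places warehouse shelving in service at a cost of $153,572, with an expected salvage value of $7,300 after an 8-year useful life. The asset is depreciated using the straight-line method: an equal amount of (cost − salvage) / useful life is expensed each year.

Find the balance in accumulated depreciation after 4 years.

$73,136

Depreciable base = $153,572 − $7,300 = $146,272.
Annual expense = $146,272 / 8 = $18,284.
End of year 1: book value $135,288.
End of year 2: book value $117,004.
End of year 3: book value $98,720.
End of year 4: book value $80,436.
Accumulated through year 4 = $153,572 − $80,436 = $73,136.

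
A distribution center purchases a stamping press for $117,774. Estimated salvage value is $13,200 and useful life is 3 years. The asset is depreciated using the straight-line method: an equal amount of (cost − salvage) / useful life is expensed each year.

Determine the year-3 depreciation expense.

Depreciable base = $117,774 − $13,200 = $104,574.
Annual expense = $104,574 / 3 = $34,858.

$34,858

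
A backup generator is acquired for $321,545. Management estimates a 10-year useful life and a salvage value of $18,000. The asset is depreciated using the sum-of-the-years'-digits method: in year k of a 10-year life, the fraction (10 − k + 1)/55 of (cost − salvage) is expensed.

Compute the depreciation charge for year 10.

Depreciable base = $321,545 − $18,000 = $303,545.
Sum of the years' digits = 10+9+8+7+6+5+4+3+2+1 = 55.
Year 1: $303,545 × 10/55 = $55,190. Book value $266,355.
Year 2: $303,545 × 9/55 = $49,671. Book value $216,684.
Year 3: $303,545 × 8/55 = $44,152. Book value $172,532.
Year 4: $303,545 × 7/55 = $38,633. Book value $133,899.
Year 5: $303,545 × 6/55 = $33,114. Book value $100,785.
Year 6: $303,545 × 5/55 = $27,595. Book value $73,190.
Year 7: $303,545 × 4/55 = $22,076. Book value $51,114.
Year 8: $303,545 × 3/55 = $16,557. Book value $34,557.
Year 9: $303,545 × 2/55 = $11,038. Book value $23,519.
Year 10: $303,545 × 1/55 = $5,519. Book value $18,000.

$5,519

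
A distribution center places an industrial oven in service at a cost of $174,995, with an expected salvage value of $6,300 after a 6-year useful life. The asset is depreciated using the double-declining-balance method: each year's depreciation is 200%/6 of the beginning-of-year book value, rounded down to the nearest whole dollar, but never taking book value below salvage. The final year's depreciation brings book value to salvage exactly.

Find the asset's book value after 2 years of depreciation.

Depreciable base = $174,995 − $6,300 = $168,695.
Year 1: ⌊$174,995 × 200%/6⌋ = $58,331. Book value $116,664.
Year 2: ⌊$116,664 × 200%/6⌋ = $38,888. Book value $77,776.

$77,776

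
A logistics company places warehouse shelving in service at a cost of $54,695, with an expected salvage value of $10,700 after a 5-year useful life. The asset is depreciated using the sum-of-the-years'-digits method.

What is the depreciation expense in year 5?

$2,933

Depreciable base = $54,695 − $10,700 = $43,995.
Sum of the years' digits = 5+4+3+2+1 = 15.
Year 1: $43,995 × 5/15 = $14,665. Book value $40,030.
Year 2: $43,995 × 4/15 = $11,732. Book value $28,298.
Year 3: $43,995 × 3/15 = $8,799. Book value $19,499.
Year 4: $43,995 × 2/15 = $5,866. Book value $13,633.
Year 5: $43,995 × 1/15 = $2,933. Book value $10,700.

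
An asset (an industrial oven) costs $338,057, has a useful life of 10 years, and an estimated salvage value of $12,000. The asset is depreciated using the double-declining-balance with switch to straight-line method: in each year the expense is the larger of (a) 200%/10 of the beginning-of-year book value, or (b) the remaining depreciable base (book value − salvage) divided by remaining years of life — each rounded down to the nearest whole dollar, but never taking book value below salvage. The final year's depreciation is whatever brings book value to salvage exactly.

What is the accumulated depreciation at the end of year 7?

Depreciable base = $338,057 − $12,000 = $326,057.
Year 1: DB = ⌊$338,057 × 200%/10⌋ = $67,611; SL = ⌊$326,057/10⌋ = $32,605 → take DB $67,611. Book value $270,446.
Year 2: DB = ⌊$270,446 × 200%/10⌋ = $54,089; SL = ⌊$258,446/9⌋ = $28,716 → take DB $54,089. Book value $216,357.
Year 3: DB = ⌊$216,357 × 200%/10⌋ = $43,271; SL = ⌊$204,357/8⌋ = $25,544 → take DB $43,271. Book value $173,086.
Year 4: DB = ⌊$173,086 × 200%/10⌋ = $34,617; SL = ⌊$161,086/7⌋ = $23,012 → take DB $34,617. Book value $138,469.
Year 5: DB = ⌊$138,469 × 200%/10⌋ = $27,693; SL = ⌊$126,469/6⌋ = $21,078 → take DB $27,693. Book value $110,776.
Year 6: DB = ⌊$110,776 × 200%/10⌋ = $22,155; SL = ⌊$98,776/5⌋ = $19,755 → take DB $22,155. Book value $88,621.
Year 7: DB = ⌊$88,621 × 200%/10⌋ = $17,724; SL = ⌊$76,621/4⌋ = $19,155 → take SL $19,155. Book value $69,466.
Accumulated through year 7 = $338,057 − $69,466 = $268,591.

$268,591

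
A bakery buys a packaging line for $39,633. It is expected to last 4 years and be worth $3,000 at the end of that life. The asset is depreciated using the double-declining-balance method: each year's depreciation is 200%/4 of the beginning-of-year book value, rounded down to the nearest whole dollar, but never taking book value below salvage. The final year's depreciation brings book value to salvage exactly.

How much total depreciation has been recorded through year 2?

Depreciable base = $39,633 − $3,000 = $36,633.
Year 1: ⌊$39,633 × 200%/4⌋ = $19,816. Book value $19,817.
Year 2: ⌊$19,817 × 200%/4⌋ = $9,908. Book value $9,909.
Accumulated through year 2 = $39,633 − $9,909 = $29,724.

$29,724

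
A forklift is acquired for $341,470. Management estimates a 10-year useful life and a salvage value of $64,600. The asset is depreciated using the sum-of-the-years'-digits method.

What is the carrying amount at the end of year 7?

$94,804

Depreciable base = $341,470 − $64,600 = $276,870.
Sum of the years' digits = 10+9+8+7+6+5+4+3+2+1 = 55.
Year 1: $276,870 × 10/55 = $50,340. Book value $291,130.
Year 2: $276,870 × 9/55 = $45,306. Book value $245,824.
Year 3: $276,870 × 8/55 = $40,272. Book value $205,552.
Year 4: $276,870 × 7/55 = $35,238. Book value $170,314.
Year 5: $276,870 × 6/55 = $30,204. Book value $140,110.
Year 6: $276,870 × 5/55 = $25,170. Book value $114,940.
Year 7: $276,870 × 4/55 = $20,136. Book value $94,804.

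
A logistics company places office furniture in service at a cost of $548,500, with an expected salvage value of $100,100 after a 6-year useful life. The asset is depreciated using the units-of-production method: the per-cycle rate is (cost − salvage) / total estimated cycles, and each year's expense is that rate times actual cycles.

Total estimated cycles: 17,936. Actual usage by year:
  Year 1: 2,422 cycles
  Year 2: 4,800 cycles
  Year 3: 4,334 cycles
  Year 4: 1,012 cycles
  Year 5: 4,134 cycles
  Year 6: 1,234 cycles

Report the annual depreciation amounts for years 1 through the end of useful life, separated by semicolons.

Depreciable base = $548,500 − $100,100 = $448,400.
Rate = $448,400 / 17,936 cycles = $25 per cycle.
Year 1: 2,422 × $25 = $60,550. Book value $487,950.
Year 2: 4,800 × $25 = $120,000. Book value $367,950.
Year 3: 4,334 × $25 = $108,350. Book value $259,600.
Year 4: 1,012 × $25 = $25,300. Book value $234,300.
Year 5: 4,134 × $25 = $103,350. Book value $130,950.
Year 6: 1,234 × $25 = $30,850. Book value $100,100.

$60,550; $120,000; $108,350; $25,300; $103,350; $30,850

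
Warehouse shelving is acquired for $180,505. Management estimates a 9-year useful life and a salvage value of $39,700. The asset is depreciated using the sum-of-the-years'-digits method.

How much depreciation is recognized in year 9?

$3,129

Depreciable base = $180,505 − $39,700 = $140,805.
Sum of the years' digits = 9+8+7+6+5+4+3+2+1 = 45.
Year 1: $140,805 × 9/45 = $28,161. Book value $152,344.
Year 2: $140,805 × 8/45 = $25,032. Book value $127,312.
Year 3: $140,805 × 7/45 = $21,903. Book value $105,409.
Year 4: $140,805 × 6/45 = $18,774. Book value $86,635.
Year 5: $140,805 × 5/45 = $15,645. Book value $70,990.
Year 6: $140,805 × 4/45 = $12,516. Book value $58,474.
Year 7: $140,805 × 3/45 = $9,387. Book value $49,087.
Year 8: $140,805 × 2/45 = $6,258. Book value $42,829.
Year 9: $140,805 × 1/45 = $3,129. Book value $39,700.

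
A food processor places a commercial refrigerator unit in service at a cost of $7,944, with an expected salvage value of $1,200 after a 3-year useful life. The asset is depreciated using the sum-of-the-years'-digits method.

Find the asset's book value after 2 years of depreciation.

Depreciable base = $7,944 − $1,200 = $6,744.
Sum of the years' digits = 3+2+1 = 6.
Year 1: $6,744 × 3/6 = $3,372. Book value $4,572.
Year 2: $6,744 × 2/6 = $2,248. Book value $2,324.

$2,324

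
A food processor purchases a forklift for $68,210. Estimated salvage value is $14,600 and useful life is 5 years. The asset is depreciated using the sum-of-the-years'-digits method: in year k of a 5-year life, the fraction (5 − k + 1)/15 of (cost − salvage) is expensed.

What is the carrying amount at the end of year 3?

$25,322

Depreciable base = $68,210 − $14,600 = $53,610.
Sum of the years' digits = 5+4+3+2+1 = 15.
Year 1: $53,610 × 5/15 = $17,870. Book value $50,340.
Year 2: $53,610 × 4/15 = $14,296. Book value $36,044.
Year 3: $53,610 × 3/15 = $10,722. Book value $25,322.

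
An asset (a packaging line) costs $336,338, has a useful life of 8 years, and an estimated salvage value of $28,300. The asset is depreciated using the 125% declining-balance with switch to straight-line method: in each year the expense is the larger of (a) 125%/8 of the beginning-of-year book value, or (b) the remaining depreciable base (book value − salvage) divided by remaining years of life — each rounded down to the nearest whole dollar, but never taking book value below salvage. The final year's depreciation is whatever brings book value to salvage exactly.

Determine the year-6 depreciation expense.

Depreciable base = $336,338 − $28,300 = $308,038.
Year 1: DB = ⌊$336,338 × 125%/8⌋ = $52,552; SL = ⌊$308,038/8⌋ = $38,504 → take DB $52,552. Book value $283,786.
Year 2: DB = ⌊$283,786 × 125%/8⌋ = $44,341; SL = ⌊$255,486/7⌋ = $36,498 → take DB $44,341. Book value $239,445.
Year 3: DB = ⌊$239,445 × 125%/8⌋ = $37,413; SL = ⌊$211,145/6⌋ = $35,190 → take DB $37,413. Book value $202,032.
Year 4: DB = ⌊$202,032 × 125%/8⌋ = $31,567; SL = ⌊$173,732/5⌋ = $34,746 → take SL $34,746. Book value $167,286.
Year 5: DB = ⌊$167,286 × 125%/8⌋ = $26,138; SL = ⌊$138,986/4⌋ = $34,746 → take SL $34,746. Book value $132,540.
Year 6: DB = ⌊$132,540 × 125%/8⌋ = $20,709; SL = ⌊$104,240/3⌋ = $34,746 → take SL $34,746. Book value $97,794.

$34,746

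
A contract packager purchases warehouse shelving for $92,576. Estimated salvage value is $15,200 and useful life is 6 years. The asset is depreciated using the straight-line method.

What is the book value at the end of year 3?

$53,888

Depreciable base = $92,576 − $15,200 = $77,376.
Annual expense = $77,376 / 6 = $12,896.
End of year 1: book value $79,680.
End of year 2: book value $66,784.
End of year 3: book value $53,888.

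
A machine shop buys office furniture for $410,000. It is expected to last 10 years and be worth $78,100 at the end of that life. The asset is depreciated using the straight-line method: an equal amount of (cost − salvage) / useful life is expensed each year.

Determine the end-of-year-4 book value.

Depreciable base = $410,000 − $78,100 = $331,900.
Annual expense = $331,900 / 10 = $33,190.
End of year 1: book value $376,810.
End of year 2: book value $343,620.
End of year 3: book value $310,430.
End of year 4: book value $277,240.

$277,240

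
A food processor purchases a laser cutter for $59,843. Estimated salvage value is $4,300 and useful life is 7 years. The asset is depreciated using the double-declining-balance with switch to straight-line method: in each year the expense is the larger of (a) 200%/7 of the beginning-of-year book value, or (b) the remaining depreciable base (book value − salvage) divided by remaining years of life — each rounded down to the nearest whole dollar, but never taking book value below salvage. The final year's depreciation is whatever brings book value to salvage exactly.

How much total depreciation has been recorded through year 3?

Depreciable base = $59,843 − $4,300 = $55,543.
Year 1: DB = ⌊$59,843 × 200%/7⌋ = $17,098; SL = ⌊$55,543/7⌋ = $7,934 → take DB $17,098. Book value $42,745.
Year 2: DB = ⌊$42,745 × 200%/7⌋ = $12,212; SL = ⌊$38,445/6⌋ = $6,407 → take DB $12,212. Book value $30,533.
Year 3: DB = ⌊$30,533 × 200%/7⌋ = $8,723; SL = ⌊$26,233/5⌋ = $5,246 → take DB $8,723. Book value $21,810.
Accumulated through year 3 = $59,843 − $21,810 = $38,033.

$38,033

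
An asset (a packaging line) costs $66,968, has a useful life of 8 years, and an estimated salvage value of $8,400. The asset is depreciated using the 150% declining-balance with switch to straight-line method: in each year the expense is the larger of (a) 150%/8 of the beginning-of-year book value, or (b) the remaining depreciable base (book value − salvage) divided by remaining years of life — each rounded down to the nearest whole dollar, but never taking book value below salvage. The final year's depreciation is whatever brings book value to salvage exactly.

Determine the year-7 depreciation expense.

Depreciable base = $66,968 − $8,400 = $58,568.
Year 1: DB = ⌊$66,968 × 150%/8⌋ = $12,556; SL = ⌊$58,568/8⌋ = $7,321 → take DB $12,556. Book value $54,412.
Year 2: DB = ⌊$54,412 × 150%/8⌋ = $10,202; SL = ⌊$46,012/7⌋ = $6,573 → take DB $10,202. Book value $44,210.
Year 3: DB = ⌊$44,210 × 150%/8⌋ = $8,289; SL = ⌊$35,810/6⌋ = $5,968 → take DB $8,289. Book value $35,921.
Year 4: DB = ⌊$35,921 × 150%/8⌋ = $6,735; SL = ⌊$27,521/5⌋ = $5,504 → take DB $6,735. Book value $29,186.
Year 5: DB = ⌊$29,186 × 150%/8⌋ = $5,472; SL = ⌊$20,786/4⌋ = $5,196 → take DB $5,472. Book value $23,714.
Year 6: DB = ⌊$23,714 × 150%/8⌋ = $4,446; SL = ⌊$15,314/3⌋ = $5,104 → take SL $5,104. Book value $18,610.
Year 7: DB = ⌊$18,610 × 150%/8⌋ = $3,489; SL = ⌊$10,210/2⌋ = $5,105 → take SL $5,105. Book value $13,505.

$5,105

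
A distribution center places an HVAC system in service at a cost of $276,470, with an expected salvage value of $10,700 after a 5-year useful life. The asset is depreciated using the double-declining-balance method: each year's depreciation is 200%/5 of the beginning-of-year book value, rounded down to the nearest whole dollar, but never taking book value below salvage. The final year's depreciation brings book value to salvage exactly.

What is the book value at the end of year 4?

Depreciable base = $276,470 − $10,700 = $265,770.
Year 1: ⌊$276,470 × 200%/5⌋ = $110,588. Book value $165,882.
Year 2: ⌊$165,882 × 200%/5⌋ = $66,352. Book value $99,530.
Year 3: ⌊$99,530 × 200%/5⌋ = $39,812. Book value $59,718.
Year 4: ⌊$59,718 × 200%/5⌋ = $23,887. Book value $35,831.

$35,831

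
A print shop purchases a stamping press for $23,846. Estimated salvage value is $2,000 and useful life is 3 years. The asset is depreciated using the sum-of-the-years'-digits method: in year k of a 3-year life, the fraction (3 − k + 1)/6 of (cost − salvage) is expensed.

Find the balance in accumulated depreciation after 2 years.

$18,205

Depreciable base = $23,846 − $2,000 = $21,846.
Sum of the years' digits = 3+2+1 = 6.
Year 1: $21,846 × 3/6 = $10,923. Book value $12,923.
Year 2: $21,846 × 2/6 = $7,282. Book value $5,641.
Accumulated through year 2 = $23,846 − $5,641 = $18,205.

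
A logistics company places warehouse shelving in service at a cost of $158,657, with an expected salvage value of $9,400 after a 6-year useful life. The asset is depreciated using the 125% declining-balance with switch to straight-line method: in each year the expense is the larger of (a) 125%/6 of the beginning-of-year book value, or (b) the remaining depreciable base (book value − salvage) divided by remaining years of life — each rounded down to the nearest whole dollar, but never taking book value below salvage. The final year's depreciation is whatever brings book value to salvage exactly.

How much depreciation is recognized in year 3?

Depreciable base = $158,657 − $9,400 = $149,257.
Year 1: DB = ⌊$158,657 × 125%/6⌋ = $33,053; SL = ⌊$149,257/6⌋ = $24,876 → take DB $33,053. Book value $125,604.
Year 2: DB = ⌊$125,604 × 125%/6⌋ = $26,167; SL = ⌊$116,204/5⌋ = $23,240 → take DB $26,167. Book value $99,437.
Year 3: DB = ⌊$99,437 × 125%/6⌋ = $20,716; SL = ⌊$90,037/4⌋ = $22,509 → take SL $22,509. Book value $76,928.

$22,509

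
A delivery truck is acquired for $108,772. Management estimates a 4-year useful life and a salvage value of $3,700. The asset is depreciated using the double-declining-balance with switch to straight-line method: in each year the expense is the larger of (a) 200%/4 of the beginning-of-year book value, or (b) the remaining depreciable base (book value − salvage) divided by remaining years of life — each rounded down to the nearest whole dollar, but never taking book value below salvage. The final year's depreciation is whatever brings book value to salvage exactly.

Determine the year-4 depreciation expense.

Depreciable base = $108,772 − $3,700 = $105,072.
Year 1: DB = ⌊$108,772 × 200%/4⌋ = $54,386; SL = ⌊$105,072/4⌋ = $26,268 → take DB $54,386. Book value $54,386.
Year 2: DB = ⌊$54,386 × 200%/4⌋ = $27,193; SL = ⌊$50,686/3⌋ = $16,895 → take DB $27,193. Book value $27,193.
Year 3: DB = ⌊$27,193 × 200%/4⌋ = $13,596; SL = ⌊$23,493/2⌋ = $11,746 → take DB $13,596. Book value $13,597.
Year 4 (final): $13,597 − $3,700 = $9,897. Book value $3,700.

$9,897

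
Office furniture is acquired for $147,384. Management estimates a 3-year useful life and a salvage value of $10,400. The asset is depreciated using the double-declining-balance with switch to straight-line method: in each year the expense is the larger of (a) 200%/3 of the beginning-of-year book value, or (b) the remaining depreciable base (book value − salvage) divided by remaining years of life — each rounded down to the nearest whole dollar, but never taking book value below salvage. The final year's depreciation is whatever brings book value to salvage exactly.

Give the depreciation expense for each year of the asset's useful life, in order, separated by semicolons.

$98,256; $32,752; $5,976

Depreciable base = $147,384 − $10,400 = $136,984.
Year 1: DB = ⌊$147,384 × 200%/3⌋ = $98,256; SL = ⌊$136,984/3⌋ = $45,661 → take DB $98,256. Book value $49,128.
Year 2: DB = ⌊$49,128 × 200%/3⌋ = $32,752; SL = ⌊$38,728/2⌋ = $19,364 → take DB $32,752. Book value $16,376.
Year 3 (final): $16,376 − $10,400 = $5,976. Book value $10,400.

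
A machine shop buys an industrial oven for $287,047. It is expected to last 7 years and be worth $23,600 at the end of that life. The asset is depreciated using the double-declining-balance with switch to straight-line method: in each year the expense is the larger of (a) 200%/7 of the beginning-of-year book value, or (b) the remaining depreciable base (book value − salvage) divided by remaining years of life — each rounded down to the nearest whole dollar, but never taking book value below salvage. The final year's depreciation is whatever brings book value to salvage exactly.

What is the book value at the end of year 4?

Depreciable base = $287,047 − $23,600 = $263,447.
Year 1: DB = ⌊$287,047 × 200%/7⌋ = $82,013; SL = ⌊$263,447/7⌋ = $37,635 → take DB $82,013. Book value $205,034.
Year 2: DB = ⌊$205,034 × 200%/7⌋ = $58,581; SL = ⌊$181,434/6⌋ = $30,239 → take DB $58,581. Book value $146,453.
Year 3: DB = ⌊$146,453 × 200%/7⌋ = $41,843; SL = ⌊$122,853/5⌋ = $24,570 → take DB $41,843. Book value $104,610.
Year 4: DB = ⌊$104,610 × 200%/7⌋ = $29,888; SL = ⌊$81,010/4⌋ = $20,252 → take DB $29,888. Book value $74,722.

$74,722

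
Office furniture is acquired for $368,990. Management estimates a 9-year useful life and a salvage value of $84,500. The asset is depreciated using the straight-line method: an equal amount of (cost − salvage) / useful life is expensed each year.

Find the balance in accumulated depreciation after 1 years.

Depreciable base = $368,990 − $84,500 = $284,490.
Annual expense = $284,490 / 9 = $31,610.
End of year 1: book value $337,380.
Accumulated through year 1 = $368,990 − $337,380 = $31,610.

$31,610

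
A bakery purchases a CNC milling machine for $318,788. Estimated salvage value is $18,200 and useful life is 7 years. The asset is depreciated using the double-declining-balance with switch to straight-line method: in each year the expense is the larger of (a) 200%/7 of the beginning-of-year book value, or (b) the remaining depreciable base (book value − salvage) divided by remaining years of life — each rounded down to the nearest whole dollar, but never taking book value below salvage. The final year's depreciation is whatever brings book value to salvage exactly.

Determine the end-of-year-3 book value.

Depreciable base = $318,788 − $18,200 = $300,588.
Year 1: DB = ⌊$318,788 × 200%/7⌋ = $91,082; SL = ⌊$300,588/7⌋ = $42,941 → take DB $91,082. Book value $227,706.
Year 2: DB = ⌊$227,706 × 200%/7⌋ = $65,058; SL = ⌊$209,506/6⌋ = $34,917 → take DB $65,058. Book value $162,648.
Year 3: DB = ⌊$162,648 × 200%/7⌋ = $46,470; SL = ⌊$144,448/5⌋ = $28,889 → take DB $46,470. Book value $116,178.

$116,178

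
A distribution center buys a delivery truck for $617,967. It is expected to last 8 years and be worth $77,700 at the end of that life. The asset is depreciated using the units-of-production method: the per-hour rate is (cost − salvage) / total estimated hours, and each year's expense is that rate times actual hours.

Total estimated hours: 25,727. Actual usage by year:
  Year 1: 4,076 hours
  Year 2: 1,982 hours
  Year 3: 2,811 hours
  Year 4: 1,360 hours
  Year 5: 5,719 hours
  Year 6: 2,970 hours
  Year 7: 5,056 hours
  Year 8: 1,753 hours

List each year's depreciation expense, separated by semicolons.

Depreciable base = $617,967 − $77,700 = $540,267.
Rate = $540,267 / 25,727 hours = $21 per hour.
Year 1: 4,076 × $21 = $85,596. Book value $532,371.
Year 2: 1,982 × $21 = $41,622. Book value $490,749.
Year 3: 2,811 × $21 = $59,031. Book value $431,718.
Year 4: 1,360 × $21 = $28,560. Book value $403,158.
Year 5: 5,719 × $21 = $120,099. Book value $283,059.
Year 6: 2,970 × $21 = $62,370. Book value $220,689.
Year 7: 5,056 × $21 = $106,176. Book value $114,513.
Year 8: 1,753 × $21 = $36,813. Book value $77,700.

$85,596; $41,622; $59,031; $28,560; $120,099; $62,370; $106,176; $36,813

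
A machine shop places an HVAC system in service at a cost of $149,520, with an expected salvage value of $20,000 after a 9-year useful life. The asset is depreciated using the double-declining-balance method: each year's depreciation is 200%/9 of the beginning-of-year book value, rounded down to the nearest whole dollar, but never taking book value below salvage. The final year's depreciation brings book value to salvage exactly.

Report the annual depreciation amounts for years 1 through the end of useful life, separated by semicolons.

$33,226; $25,843; $20,100; $15,633; $12,159; $9,457; $7,356; $5,721; $25

Depreciable base = $149,520 − $20,000 = $129,520.
Year 1: ⌊$149,520 × 200%/9⌋ = $33,226. Book value $116,294.
Year 2: ⌊$116,294 × 200%/9⌋ = $25,843. Book value $90,451.
Year 3: ⌊$90,451 × 200%/9⌋ = $20,100. Book value $70,351.
Year 4: ⌊$70,351 × 200%/9⌋ = $15,633. Book value $54,718.
Year 5: ⌊$54,718 × 200%/9⌋ = $12,159. Book value $42,559.
Year 6: ⌊$42,559 × 200%/9⌋ = $9,457. Book value $33,102.
Year 7: ⌊$33,102 × 200%/9⌋ = $7,356. Book value $25,746.
Year 8: ⌊$25,746 × 200%/9⌋ = $5,721. Book value $20,025.
Year 9 (final): $20,025 − $20,000 = $25. Book value $20,000.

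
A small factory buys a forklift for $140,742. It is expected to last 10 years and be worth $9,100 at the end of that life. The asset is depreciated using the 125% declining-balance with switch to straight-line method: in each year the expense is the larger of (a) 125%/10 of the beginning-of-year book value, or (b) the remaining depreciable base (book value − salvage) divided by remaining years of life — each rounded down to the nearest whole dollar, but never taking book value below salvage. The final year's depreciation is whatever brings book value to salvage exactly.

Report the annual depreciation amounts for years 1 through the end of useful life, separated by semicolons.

$17,592; $15,393; $13,469; $12,169; $12,169; $12,170; $12,170; $12,170; $12,170; $12,170

Depreciable base = $140,742 − $9,100 = $131,642.
Year 1: DB = ⌊$140,742 × 125%/10⌋ = $17,592; SL = ⌊$131,642/10⌋ = $13,164 → take DB $17,592. Book value $123,150.
Year 2: DB = ⌊$123,150 × 125%/10⌋ = $15,393; SL = ⌊$114,050/9⌋ = $12,672 → take DB $15,393. Book value $107,757.
Year 3: DB = ⌊$107,757 × 125%/10⌋ = $13,469; SL = ⌊$98,657/8⌋ = $12,332 → take DB $13,469. Book value $94,288.
Year 4: DB = ⌊$94,288 × 125%/10⌋ = $11,786; SL = ⌊$85,188/7⌋ = $12,169 → take SL $12,169. Book value $82,119.
Year 5: DB = ⌊$82,119 × 125%/10⌋ = $10,264; SL = ⌊$73,019/6⌋ = $12,169 → take SL $12,169. Book value $69,950.
Year 6: DB = ⌊$69,950 × 125%/10⌋ = $8,743; SL = ⌊$60,850/5⌋ = $12,170 → take SL $12,170. Book value $57,780.
Year 7: DB = ⌊$57,780 × 125%/10⌋ = $7,222; SL = ⌊$48,680/4⌋ = $12,170 → take SL $12,170. Book value $45,610.
Year 8: DB = ⌊$45,610 × 125%/10⌋ = $5,701; SL = ⌊$36,510/3⌋ = $12,170 → take SL $12,170. Book value $33,440.
Year 9: DB = ⌊$33,440 × 125%/10⌋ = $4,180; SL = ⌊$24,340/2⌋ = $12,170 → take SL $12,170. Book value $21,270.
Year 10 (final): $21,270 − $9,100 = $12,170. Book value $9,100.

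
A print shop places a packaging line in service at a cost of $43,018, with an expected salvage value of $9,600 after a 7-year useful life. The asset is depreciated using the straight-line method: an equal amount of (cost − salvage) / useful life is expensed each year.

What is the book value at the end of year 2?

$33,470

Depreciable base = $43,018 − $9,600 = $33,418.
Annual expense = $33,418 / 7 = $4,774.
End of year 1: book value $38,244.
End of year 2: book value $33,470.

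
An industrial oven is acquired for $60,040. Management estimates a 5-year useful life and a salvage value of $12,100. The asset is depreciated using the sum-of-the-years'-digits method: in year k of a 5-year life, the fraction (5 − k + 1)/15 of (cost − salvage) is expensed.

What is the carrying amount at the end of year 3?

Depreciable base = $60,040 − $12,100 = $47,940.
Sum of the years' digits = 5+4+3+2+1 = 15.
Year 1: $47,940 × 5/15 = $15,980. Book value $44,060.
Year 2: $47,940 × 4/15 = $12,784. Book value $31,276.
Year 3: $47,940 × 3/15 = $9,588. Book value $21,688.

$21,688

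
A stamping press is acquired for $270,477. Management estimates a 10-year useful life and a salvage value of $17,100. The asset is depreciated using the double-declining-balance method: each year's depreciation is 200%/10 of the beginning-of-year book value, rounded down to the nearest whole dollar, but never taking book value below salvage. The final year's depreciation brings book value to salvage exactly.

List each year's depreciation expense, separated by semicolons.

$54,095; $43,276; $34,621; $27,697; $22,157; $17,726; $14,181; $11,344; $9,076; $19,204

Depreciable base = $270,477 − $17,100 = $253,377.
Year 1: ⌊$270,477 × 200%/10⌋ = $54,095. Book value $216,382.
Year 2: ⌊$216,382 × 200%/10⌋ = $43,276. Book value $173,106.
Year 3: ⌊$173,106 × 200%/10⌋ = $34,621. Book value $138,485.
Year 4: ⌊$138,485 × 200%/10⌋ = $27,697. Book value $110,788.
Year 5: ⌊$110,788 × 200%/10⌋ = $22,157. Book value $88,631.
Year 6: ⌊$88,631 × 200%/10⌋ = $17,726. Book value $70,905.
Year 7: ⌊$70,905 × 200%/10⌋ = $14,181. Book value $56,724.
Year 8: ⌊$56,724 × 200%/10⌋ = $11,344. Book value $45,380.
Year 9: ⌊$45,380 × 200%/10⌋ = $9,076. Book value $36,304.
Year 10 (final): $36,304 − $17,100 = $19,204. Book value $17,100.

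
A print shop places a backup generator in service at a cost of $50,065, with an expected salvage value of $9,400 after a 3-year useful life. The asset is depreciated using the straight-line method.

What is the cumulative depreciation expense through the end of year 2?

Depreciable base = $50,065 − $9,400 = $40,665.
Annual expense = $40,665 / 3 = $13,555.
End of year 1: book value $36,510.
End of year 2: book value $22,955.
Accumulated through year 2 = $50,065 − $22,955 = $27,110.

$27,110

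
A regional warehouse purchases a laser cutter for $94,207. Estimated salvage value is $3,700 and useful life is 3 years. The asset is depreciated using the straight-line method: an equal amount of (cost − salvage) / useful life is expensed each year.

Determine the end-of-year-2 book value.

$33,869

Depreciable base = $94,207 − $3,700 = $90,507.
Annual expense = $90,507 / 3 = $30,169.
End of year 1: book value $64,038.
End of year 2: book value $33,869.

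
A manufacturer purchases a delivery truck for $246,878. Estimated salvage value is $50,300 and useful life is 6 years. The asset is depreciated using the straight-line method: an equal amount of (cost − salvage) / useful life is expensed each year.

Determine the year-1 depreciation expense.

Depreciable base = $246,878 − $50,300 = $196,578.
Annual expense = $196,578 / 6 = $32,763.

$32,763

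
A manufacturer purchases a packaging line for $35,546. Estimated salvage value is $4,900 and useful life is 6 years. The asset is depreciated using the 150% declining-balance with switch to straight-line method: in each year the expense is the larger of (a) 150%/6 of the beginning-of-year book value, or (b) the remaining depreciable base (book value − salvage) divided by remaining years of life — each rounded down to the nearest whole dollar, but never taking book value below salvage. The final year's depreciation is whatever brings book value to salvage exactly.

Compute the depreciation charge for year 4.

$3,749

Depreciable base = $35,546 − $4,900 = $30,646.
Year 1: DB = ⌊$35,546 × 150%/6⌋ = $8,886; SL = ⌊$30,646/6⌋ = $5,107 → take DB $8,886. Book value $26,660.
Year 2: DB = ⌊$26,660 × 150%/6⌋ = $6,665; SL = ⌊$21,760/5⌋ = $4,352 → take DB $6,665. Book value $19,995.
Year 3: DB = ⌊$19,995 × 150%/6⌋ = $4,998; SL = ⌊$15,095/4⌋ = $3,773 → take DB $4,998. Book value $14,997.
Year 4: DB = ⌊$14,997 × 150%/6⌋ = $3,749; SL = ⌊$10,097/3⌋ = $3,365 → take DB $3,749. Book value $11,248.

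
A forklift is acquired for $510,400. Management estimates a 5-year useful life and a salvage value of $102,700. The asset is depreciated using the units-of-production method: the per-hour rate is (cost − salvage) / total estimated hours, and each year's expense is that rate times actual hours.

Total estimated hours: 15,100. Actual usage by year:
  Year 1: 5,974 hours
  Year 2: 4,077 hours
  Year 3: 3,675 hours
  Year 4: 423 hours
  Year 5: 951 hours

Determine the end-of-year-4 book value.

$128,377

Depreciable base = $510,400 − $102,700 = $407,700.
Rate = $407,700 / 15,100 hours = $27 per hour.
Year 1: 5,974 × $27 = $161,298. Book value $349,102.
Year 2: 4,077 × $27 = $110,079. Book value $239,023.
Year 3: 3,675 × $27 = $99,225. Book value $139,798.
Year 4: 423 × $27 = $11,421. Book value $128,377.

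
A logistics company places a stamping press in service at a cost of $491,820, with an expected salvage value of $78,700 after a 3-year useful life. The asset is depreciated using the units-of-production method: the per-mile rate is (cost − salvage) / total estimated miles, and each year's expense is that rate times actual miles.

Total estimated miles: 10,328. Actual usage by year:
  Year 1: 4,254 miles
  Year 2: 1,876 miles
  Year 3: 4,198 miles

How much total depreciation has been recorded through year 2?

$245,200

Depreciable base = $491,820 − $78,700 = $413,120.
Rate = $413,120 / 10,328 miles = $40 per mile.
Year 1: 4,254 × $40 = $170,160. Book value $321,660.
Year 2: 1,876 × $40 = $75,040. Book value $246,620.
Accumulated through year 2 = $491,820 − $246,620 = $245,200.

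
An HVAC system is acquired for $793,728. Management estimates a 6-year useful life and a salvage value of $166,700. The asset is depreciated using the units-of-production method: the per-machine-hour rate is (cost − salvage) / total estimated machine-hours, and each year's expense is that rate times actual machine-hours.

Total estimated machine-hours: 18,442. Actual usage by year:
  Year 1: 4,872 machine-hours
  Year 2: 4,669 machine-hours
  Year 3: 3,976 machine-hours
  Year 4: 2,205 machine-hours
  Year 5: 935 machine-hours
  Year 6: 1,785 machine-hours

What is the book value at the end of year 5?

Depreciable base = $793,728 − $166,700 = $627,028.
Rate = $627,028 / 18,442 machine-hours = $34 per machine-hour.
Year 1: 4,872 × $34 = $165,648. Book value $628,080.
Year 2: 4,669 × $34 = $158,746. Book value $469,334.
Year 3: 3,976 × $34 = $135,184. Book value $334,150.
Year 4: 2,205 × $34 = $74,970. Book value $259,180.
Year 5: 935 × $34 = $31,790. Book value $227,390.

$227,390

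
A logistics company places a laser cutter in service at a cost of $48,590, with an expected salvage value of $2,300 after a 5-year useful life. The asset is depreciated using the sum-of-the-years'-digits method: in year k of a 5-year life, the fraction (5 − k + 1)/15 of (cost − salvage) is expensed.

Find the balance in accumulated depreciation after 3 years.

Depreciable base = $48,590 − $2,300 = $46,290.
Sum of the years' digits = 5+4+3+2+1 = 15.
Year 1: $46,290 × 5/15 = $15,430. Book value $33,160.
Year 2: $46,290 × 4/15 = $12,344. Book value $20,816.
Year 3: $46,290 × 3/15 = $9,258. Book value $11,558.
Accumulated through year 3 = $48,590 − $11,558 = $37,032.

$37,032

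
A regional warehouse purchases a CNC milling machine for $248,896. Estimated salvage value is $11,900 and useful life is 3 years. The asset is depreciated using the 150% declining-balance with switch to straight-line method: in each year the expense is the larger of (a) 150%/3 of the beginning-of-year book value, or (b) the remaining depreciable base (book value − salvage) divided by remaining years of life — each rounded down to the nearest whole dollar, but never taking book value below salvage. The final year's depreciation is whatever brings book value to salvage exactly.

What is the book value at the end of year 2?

$62,224

Depreciable base = $248,896 − $11,900 = $236,996.
Year 1: DB = ⌊$248,896 × 150%/3⌋ = $124,448; SL = ⌊$236,996/3⌋ = $78,998 → take DB $124,448. Book value $124,448.
Year 2: DB = ⌊$124,448 × 150%/3⌋ = $62,224; SL = ⌊$112,548/2⌋ = $56,274 → take DB $62,224. Book value $62,224.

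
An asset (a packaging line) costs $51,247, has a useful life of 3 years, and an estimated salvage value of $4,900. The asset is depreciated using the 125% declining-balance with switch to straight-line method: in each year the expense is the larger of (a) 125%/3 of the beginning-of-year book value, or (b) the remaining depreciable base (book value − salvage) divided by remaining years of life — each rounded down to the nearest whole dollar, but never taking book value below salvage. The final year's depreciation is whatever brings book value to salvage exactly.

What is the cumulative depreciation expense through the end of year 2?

$33,849

Depreciable base = $51,247 − $4,900 = $46,347.
Year 1: DB = ⌊$51,247 × 125%/3⌋ = $21,352; SL = ⌊$46,347/3⌋ = $15,449 → take DB $21,352. Book value $29,895.
Year 2: DB = ⌊$29,895 × 125%/3⌋ = $12,456; SL = ⌊$24,995/2⌋ = $12,497 → take SL $12,497. Book value $17,398.
Accumulated through year 2 = $51,247 − $17,398 = $33,849.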